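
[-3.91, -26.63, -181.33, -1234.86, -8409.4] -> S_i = -3.91*6.81^i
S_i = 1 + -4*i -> [1, -3, -7, -11, -15]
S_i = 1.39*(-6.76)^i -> [1.39, -9.4, 63.52, -429.39, 2902.7]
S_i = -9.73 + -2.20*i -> [-9.73, -11.93, -14.13, -16.33, -18.53]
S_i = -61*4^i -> [-61, -244, -976, -3904, -15616]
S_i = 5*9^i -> [5, 45, 405, 3645, 32805]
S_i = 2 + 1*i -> [2, 3, 4, 5, 6]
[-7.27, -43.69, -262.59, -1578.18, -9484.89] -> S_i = -7.27*6.01^i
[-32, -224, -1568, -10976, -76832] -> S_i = -32*7^i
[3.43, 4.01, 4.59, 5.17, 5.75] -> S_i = 3.43 + 0.58*i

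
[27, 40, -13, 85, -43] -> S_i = Random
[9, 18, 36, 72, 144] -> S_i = 9*2^i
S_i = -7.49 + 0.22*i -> [-7.49, -7.27, -7.05, -6.83, -6.61]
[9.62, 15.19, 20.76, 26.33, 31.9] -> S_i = 9.62 + 5.57*i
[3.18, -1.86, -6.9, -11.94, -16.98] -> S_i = 3.18 + -5.04*i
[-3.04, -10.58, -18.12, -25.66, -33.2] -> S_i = -3.04 + -7.54*i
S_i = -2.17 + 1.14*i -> [-2.17, -1.03, 0.11, 1.25, 2.39]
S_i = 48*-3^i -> [48, -144, 432, -1296, 3888]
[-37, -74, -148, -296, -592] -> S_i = -37*2^i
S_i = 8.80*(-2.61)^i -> [8.8, -22.97, 59.95, -156.46, 408.36]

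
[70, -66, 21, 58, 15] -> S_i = Random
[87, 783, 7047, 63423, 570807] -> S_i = 87*9^i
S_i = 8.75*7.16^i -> [8.75, 62.65, 448.57, 3211.79, 22996.42]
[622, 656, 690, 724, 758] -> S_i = 622 + 34*i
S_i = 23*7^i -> [23, 161, 1127, 7889, 55223]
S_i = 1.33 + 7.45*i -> [1.33, 8.78, 16.23, 23.68, 31.13]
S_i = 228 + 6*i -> [228, 234, 240, 246, 252]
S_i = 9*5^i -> [9, 45, 225, 1125, 5625]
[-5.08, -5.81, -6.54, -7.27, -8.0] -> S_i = -5.08 + -0.73*i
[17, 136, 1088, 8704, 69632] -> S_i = 17*8^i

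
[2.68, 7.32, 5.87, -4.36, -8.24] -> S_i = Random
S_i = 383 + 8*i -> [383, 391, 399, 407, 415]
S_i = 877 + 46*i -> [877, 923, 969, 1015, 1061]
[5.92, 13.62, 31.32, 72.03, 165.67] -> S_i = 5.92*2.30^i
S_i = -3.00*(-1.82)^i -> [-3.0, 5.46, -9.94, 18.09, -32.92]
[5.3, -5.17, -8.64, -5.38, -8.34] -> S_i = Random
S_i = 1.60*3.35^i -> [1.6, 5.36, 17.96, 60.15, 201.51]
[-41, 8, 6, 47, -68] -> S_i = Random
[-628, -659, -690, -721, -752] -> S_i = -628 + -31*i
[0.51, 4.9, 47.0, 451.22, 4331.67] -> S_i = 0.51*9.60^i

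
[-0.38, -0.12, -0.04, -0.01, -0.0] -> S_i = -0.38*0.32^i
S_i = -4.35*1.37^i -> [-4.35, -5.96, -8.16, -11.19, -15.32]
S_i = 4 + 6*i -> [4, 10, 16, 22, 28]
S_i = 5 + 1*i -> [5, 6, 7, 8, 9]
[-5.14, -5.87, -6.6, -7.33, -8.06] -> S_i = -5.14 + -0.73*i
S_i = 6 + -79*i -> [6, -73, -152, -231, -310]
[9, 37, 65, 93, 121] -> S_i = 9 + 28*i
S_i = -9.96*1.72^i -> [-9.96, -17.13, -29.47, -50.68, -87.17]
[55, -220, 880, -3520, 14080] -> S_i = 55*-4^i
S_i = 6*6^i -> [6, 36, 216, 1296, 7776]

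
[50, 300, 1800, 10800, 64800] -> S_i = 50*6^i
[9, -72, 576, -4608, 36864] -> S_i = 9*-8^i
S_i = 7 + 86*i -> [7, 93, 179, 265, 351]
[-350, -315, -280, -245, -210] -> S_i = -350 + 35*i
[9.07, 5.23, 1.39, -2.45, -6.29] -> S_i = 9.07 + -3.84*i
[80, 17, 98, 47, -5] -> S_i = Random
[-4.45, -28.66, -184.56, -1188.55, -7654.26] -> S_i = -4.45*6.44^i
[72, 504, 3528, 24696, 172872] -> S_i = 72*7^i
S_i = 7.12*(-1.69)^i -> [7.12, -12.03, 20.34, -34.37, 58.08]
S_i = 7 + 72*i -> [7, 79, 151, 223, 295]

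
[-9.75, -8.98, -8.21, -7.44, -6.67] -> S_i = -9.75 + 0.77*i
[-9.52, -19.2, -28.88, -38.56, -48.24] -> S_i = -9.52 + -9.68*i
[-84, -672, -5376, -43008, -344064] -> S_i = -84*8^i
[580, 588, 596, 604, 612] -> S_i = 580 + 8*i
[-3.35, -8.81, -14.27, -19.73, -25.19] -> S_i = -3.35 + -5.46*i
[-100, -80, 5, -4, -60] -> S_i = Random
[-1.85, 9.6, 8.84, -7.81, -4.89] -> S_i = Random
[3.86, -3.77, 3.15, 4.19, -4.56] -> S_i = Random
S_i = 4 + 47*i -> [4, 51, 98, 145, 192]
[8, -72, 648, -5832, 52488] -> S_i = 8*-9^i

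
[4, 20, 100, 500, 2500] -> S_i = 4*5^i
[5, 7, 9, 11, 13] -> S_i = 5 + 2*i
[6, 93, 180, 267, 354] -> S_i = 6 + 87*i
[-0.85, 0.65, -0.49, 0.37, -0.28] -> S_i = -0.85*(-0.76)^i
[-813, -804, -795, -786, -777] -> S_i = -813 + 9*i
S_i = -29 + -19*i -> [-29, -48, -67, -86, -105]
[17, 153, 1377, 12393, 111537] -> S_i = 17*9^i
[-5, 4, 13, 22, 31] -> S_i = -5 + 9*i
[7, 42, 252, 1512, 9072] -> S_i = 7*6^i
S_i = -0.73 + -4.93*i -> [-0.73, -5.66, -10.59, -15.52, -20.45]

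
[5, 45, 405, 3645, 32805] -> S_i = 5*9^i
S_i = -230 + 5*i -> [-230, -225, -220, -215, -210]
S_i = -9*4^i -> [-9, -36, -144, -576, -2304]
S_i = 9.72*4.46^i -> [9.72, 43.35, 193.35, 862.32, 3845.97]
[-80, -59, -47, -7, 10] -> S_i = Random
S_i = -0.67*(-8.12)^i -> [-0.67, 5.44, -44.18, 358.71, -2912.72]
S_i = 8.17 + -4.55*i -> [8.17, 3.62, -0.93, -5.48, -10.03]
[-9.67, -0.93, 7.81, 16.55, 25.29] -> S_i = -9.67 + 8.74*i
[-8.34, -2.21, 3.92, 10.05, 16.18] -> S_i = -8.34 + 6.13*i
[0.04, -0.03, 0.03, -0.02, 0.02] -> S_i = 0.04*(-0.85)^i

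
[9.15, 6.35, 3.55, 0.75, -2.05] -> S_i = 9.15 + -2.80*i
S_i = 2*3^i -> [2, 6, 18, 54, 162]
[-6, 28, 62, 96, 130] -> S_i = -6 + 34*i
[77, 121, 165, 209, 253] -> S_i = 77 + 44*i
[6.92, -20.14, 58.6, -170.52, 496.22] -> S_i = 6.92*(-2.91)^i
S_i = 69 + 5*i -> [69, 74, 79, 84, 89]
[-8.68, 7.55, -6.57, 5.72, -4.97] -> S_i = -8.68*(-0.87)^i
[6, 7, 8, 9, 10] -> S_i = 6 + 1*i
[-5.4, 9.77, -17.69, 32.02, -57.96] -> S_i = -5.40*(-1.81)^i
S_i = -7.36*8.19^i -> [-7.36, -60.28, -493.68, -4043.24, -33114.14]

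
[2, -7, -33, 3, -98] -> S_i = Random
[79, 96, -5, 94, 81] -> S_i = Random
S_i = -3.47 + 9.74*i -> [-3.47, 6.27, 16.01, 25.75, 35.49]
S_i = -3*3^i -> [-3, -9, -27, -81, -243]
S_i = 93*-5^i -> [93, -465, 2325, -11625, 58125]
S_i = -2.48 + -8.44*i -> [-2.48, -10.92, -19.36, -27.8, -36.24]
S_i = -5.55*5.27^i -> [-5.55, -29.25, -154.14, -812.32, -4280.9]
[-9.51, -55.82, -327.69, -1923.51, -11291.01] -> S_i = -9.51*5.87^i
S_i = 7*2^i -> [7, 14, 28, 56, 112]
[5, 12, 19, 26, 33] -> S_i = 5 + 7*i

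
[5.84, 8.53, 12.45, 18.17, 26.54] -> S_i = 5.84*1.46^i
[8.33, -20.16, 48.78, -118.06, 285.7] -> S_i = 8.33*(-2.42)^i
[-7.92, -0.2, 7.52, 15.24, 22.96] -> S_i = -7.92 + 7.72*i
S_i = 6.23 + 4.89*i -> [6.23, 11.12, 16.01, 20.9, 25.79]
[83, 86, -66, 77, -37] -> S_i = Random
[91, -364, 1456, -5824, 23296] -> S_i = 91*-4^i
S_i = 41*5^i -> [41, 205, 1025, 5125, 25625]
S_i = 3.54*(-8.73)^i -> [3.54, -30.9, 269.79, -2355.3, 20561.76]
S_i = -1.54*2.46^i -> [-1.54, -3.79, -9.32, -22.93, -56.4]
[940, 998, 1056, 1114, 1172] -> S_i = 940 + 58*i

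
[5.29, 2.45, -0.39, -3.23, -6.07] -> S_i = 5.29 + -2.84*i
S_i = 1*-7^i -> [1, -7, 49, -343, 2401]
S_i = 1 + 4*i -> [1, 5, 9, 13, 17]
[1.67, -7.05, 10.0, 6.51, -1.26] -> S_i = Random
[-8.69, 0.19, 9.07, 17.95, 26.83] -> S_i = -8.69 + 8.88*i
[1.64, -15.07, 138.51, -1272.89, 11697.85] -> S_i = 1.64*(-9.19)^i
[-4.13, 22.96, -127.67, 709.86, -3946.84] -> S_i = -4.13*(-5.56)^i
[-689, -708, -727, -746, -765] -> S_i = -689 + -19*i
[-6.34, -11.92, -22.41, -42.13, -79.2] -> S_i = -6.34*1.88^i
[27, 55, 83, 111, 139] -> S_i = 27 + 28*i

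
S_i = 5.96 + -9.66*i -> [5.96, -3.7, -13.36, -23.02, -32.68]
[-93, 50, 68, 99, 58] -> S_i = Random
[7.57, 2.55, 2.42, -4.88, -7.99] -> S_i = Random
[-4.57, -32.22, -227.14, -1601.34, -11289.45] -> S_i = -4.57*7.05^i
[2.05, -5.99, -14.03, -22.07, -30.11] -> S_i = 2.05 + -8.04*i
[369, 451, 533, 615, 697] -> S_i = 369 + 82*i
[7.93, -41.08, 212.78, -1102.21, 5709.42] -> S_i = 7.93*(-5.18)^i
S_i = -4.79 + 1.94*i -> [-4.79, -2.85, -0.91, 1.03, 2.97]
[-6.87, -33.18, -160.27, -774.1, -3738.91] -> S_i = -6.87*4.83^i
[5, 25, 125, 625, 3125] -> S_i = 5*5^i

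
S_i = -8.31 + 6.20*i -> [-8.31, -2.11, 4.09, 10.29, 16.49]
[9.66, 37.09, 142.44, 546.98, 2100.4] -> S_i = 9.66*3.84^i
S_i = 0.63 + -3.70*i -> [0.63, -3.07, -6.77, -10.47, -14.17]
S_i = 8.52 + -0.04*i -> [8.52, 8.48, 8.44, 8.4, 8.36]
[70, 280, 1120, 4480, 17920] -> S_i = 70*4^i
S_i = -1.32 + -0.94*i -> [-1.32, -2.26, -3.2, -4.14, -5.08]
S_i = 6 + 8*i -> [6, 14, 22, 30, 38]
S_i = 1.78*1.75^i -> [1.78, 3.12, 5.45, 9.54, 16.69]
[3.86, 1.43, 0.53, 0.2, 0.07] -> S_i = 3.86*0.37^i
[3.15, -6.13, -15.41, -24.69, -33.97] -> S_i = 3.15 + -9.28*i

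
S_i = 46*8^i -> [46, 368, 2944, 23552, 188416]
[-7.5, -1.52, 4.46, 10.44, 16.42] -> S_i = -7.50 + 5.98*i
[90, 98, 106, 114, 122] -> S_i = 90 + 8*i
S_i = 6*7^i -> [6, 42, 294, 2058, 14406]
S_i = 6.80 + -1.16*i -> [6.8, 5.64, 4.48, 3.32, 2.16]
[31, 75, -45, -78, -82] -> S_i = Random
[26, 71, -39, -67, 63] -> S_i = Random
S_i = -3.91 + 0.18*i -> [-3.91, -3.73, -3.55, -3.37, -3.19]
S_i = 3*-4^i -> [3, -12, 48, -192, 768]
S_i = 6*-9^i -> [6, -54, 486, -4374, 39366]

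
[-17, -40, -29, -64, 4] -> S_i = Random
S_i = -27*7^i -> [-27, -189, -1323, -9261, -64827]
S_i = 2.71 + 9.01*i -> [2.71, 11.72, 20.73, 29.74, 38.75]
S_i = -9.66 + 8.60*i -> [-9.66, -1.06, 7.54, 16.14, 24.74]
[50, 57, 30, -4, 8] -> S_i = Random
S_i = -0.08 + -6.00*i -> [-0.08, -6.08, -12.08, -18.08, -24.08]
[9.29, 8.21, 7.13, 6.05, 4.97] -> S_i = 9.29 + -1.08*i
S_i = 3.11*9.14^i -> [3.11, 28.43, 259.81, 2374.65, 21704.27]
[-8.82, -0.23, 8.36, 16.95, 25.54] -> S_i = -8.82 + 8.59*i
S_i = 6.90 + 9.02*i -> [6.9, 15.92, 24.94, 33.96, 42.98]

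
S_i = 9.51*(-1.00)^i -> [9.51, -9.51, 9.51, -9.51, 9.51]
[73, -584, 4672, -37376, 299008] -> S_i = 73*-8^i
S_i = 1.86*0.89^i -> [1.86, 1.66, 1.47, 1.31, 1.17]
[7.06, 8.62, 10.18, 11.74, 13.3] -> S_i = 7.06 + 1.56*i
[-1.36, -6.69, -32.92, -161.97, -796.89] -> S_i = -1.36*4.92^i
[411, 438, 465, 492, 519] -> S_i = 411 + 27*i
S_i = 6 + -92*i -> [6, -86, -178, -270, -362]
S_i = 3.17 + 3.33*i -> [3.17, 6.5, 9.83, 13.16, 16.49]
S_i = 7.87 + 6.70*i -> [7.87, 14.57, 21.27, 27.97, 34.67]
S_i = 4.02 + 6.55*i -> [4.02, 10.57, 17.12, 23.67, 30.22]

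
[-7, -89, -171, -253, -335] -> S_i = -7 + -82*i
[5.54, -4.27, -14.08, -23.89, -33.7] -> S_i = 5.54 + -9.81*i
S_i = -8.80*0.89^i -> [-8.8, -7.83, -6.97, -6.2, -5.52]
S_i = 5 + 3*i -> [5, 8, 11, 14, 17]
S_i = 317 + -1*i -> [317, 316, 315, 314, 313]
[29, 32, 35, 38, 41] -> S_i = 29 + 3*i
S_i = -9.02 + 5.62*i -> [-9.02, -3.4, 2.22, 7.84, 13.46]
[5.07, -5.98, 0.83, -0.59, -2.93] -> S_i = Random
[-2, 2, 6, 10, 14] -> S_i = -2 + 4*i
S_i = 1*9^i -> [1, 9, 81, 729, 6561]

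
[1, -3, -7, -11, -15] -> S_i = 1 + -4*i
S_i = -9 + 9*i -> [-9, 0, 9, 18, 27]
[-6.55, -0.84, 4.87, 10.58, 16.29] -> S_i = -6.55 + 5.71*i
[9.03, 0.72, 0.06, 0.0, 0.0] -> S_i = 9.03*0.08^i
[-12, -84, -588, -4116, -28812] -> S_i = -12*7^i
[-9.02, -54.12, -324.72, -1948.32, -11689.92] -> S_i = -9.02*6.00^i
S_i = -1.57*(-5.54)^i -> [-1.57, 8.7, -48.19, 266.95, -1478.9]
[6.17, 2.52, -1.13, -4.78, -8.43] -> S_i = 6.17 + -3.65*i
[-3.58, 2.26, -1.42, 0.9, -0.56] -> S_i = -3.58*(-0.63)^i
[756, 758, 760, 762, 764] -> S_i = 756 + 2*i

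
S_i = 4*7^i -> [4, 28, 196, 1372, 9604]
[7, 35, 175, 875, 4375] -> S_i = 7*5^i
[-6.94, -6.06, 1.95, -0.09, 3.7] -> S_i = Random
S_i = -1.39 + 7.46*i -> [-1.39, 6.07, 13.53, 20.99, 28.45]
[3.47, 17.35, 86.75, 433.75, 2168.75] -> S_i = 3.47*5.00^i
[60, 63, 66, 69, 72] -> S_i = 60 + 3*i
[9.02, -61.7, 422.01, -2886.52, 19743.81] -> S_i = 9.02*(-6.84)^i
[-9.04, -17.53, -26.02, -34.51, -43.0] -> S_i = -9.04 + -8.49*i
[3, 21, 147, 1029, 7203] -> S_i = 3*7^i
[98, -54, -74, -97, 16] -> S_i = Random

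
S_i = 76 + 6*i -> [76, 82, 88, 94, 100]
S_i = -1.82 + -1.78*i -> [-1.82, -3.6, -5.38, -7.16, -8.94]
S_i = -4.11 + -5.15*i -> [-4.11, -9.26, -14.41, -19.56, -24.71]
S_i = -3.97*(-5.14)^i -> [-3.97, 20.41, -104.89, 539.11, -2771.04]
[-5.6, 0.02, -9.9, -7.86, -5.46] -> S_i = Random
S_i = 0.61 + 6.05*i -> [0.61, 6.66, 12.71, 18.76, 24.81]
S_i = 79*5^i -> [79, 395, 1975, 9875, 49375]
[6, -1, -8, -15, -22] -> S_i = 6 + -7*i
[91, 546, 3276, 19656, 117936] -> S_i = 91*6^i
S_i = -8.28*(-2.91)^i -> [-8.28, 24.09, -70.12, 204.04, -593.75]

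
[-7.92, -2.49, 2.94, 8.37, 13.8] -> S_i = -7.92 + 5.43*i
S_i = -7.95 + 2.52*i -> [-7.95, -5.43, -2.91, -0.39, 2.13]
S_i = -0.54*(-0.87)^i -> [-0.54, 0.47, -0.41, 0.36, -0.31]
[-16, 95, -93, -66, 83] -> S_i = Random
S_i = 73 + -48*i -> [73, 25, -23, -71, -119]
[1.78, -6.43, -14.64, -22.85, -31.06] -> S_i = 1.78 + -8.21*i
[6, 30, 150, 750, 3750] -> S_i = 6*5^i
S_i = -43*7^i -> [-43, -301, -2107, -14749, -103243]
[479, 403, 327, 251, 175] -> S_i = 479 + -76*i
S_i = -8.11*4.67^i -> [-8.11, -37.87, -176.87, -825.98, -3857.34]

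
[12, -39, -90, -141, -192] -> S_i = 12 + -51*i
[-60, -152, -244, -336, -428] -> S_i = -60 + -92*i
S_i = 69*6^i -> [69, 414, 2484, 14904, 89424]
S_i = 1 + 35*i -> [1, 36, 71, 106, 141]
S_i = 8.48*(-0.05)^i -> [8.48, -0.42, 0.02, -0.0, 0.0]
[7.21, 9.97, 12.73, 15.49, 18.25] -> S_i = 7.21 + 2.76*i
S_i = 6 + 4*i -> [6, 10, 14, 18, 22]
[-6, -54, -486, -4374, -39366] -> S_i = -6*9^i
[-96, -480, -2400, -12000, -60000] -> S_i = -96*5^i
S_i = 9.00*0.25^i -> [9.0, 2.25, 0.56, 0.14, 0.04]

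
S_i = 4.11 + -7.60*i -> [4.11, -3.49, -11.09, -18.69, -26.29]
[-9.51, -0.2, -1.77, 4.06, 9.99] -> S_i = Random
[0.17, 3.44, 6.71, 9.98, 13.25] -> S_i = 0.17 + 3.27*i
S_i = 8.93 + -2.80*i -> [8.93, 6.13, 3.33, 0.53, -2.27]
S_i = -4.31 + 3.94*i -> [-4.31, -0.37, 3.57, 7.51, 11.45]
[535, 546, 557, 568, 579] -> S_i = 535 + 11*i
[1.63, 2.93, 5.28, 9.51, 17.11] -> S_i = 1.63*1.80^i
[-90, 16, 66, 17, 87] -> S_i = Random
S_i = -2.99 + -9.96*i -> [-2.99, -12.95, -22.91, -32.87, -42.83]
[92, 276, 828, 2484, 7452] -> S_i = 92*3^i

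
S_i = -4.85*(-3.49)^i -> [-4.85, 16.93, -59.07, 206.17, -719.52]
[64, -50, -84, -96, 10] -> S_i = Random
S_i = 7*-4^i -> [7, -28, 112, -448, 1792]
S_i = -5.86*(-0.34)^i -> [-5.86, 1.99, -0.68, 0.23, -0.08]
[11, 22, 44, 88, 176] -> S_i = 11*2^i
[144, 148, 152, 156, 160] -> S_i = 144 + 4*i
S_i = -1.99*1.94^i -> [-1.99, -3.86, -7.49, -14.53, -28.19]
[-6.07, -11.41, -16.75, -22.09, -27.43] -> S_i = -6.07 + -5.34*i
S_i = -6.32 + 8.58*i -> [-6.32, 2.26, 10.84, 19.42, 28.0]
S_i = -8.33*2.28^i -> [-8.33, -18.99, -43.3, -98.73, -225.1]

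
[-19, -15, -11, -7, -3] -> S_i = -19 + 4*i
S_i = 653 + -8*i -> [653, 645, 637, 629, 621]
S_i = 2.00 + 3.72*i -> [2.0, 5.72, 9.44, 13.16, 16.88]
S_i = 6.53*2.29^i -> [6.53, 14.95, 34.24, 78.42, 179.58]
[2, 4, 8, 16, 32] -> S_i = 2*2^i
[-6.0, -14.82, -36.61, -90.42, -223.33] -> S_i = -6.00*2.47^i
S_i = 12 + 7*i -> [12, 19, 26, 33, 40]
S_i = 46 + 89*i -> [46, 135, 224, 313, 402]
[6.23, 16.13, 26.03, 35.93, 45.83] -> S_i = 6.23 + 9.90*i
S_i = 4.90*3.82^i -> [4.9, 18.72, 71.5, 273.14, 1043.4]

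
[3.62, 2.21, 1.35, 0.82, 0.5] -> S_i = 3.62*0.61^i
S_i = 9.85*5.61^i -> [9.85, 55.26, 310.0, 1739.1, 9756.36]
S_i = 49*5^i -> [49, 245, 1225, 6125, 30625]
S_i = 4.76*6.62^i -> [4.76, 31.51, 208.6, 1380.96, 9141.95]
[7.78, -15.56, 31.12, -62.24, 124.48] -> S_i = 7.78*(-2.00)^i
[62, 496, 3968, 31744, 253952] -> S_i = 62*8^i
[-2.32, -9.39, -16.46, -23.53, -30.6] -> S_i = -2.32 + -7.07*i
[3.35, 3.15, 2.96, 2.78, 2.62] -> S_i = 3.35*0.94^i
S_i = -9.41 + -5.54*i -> [-9.41, -14.95, -20.49, -26.03, -31.57]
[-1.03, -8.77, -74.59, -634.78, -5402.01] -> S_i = -1.03*8.51^i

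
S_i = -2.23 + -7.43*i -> [-2.23, -9.66, -17.09, -24.52, -31.95]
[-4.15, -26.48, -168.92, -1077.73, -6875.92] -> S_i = -4.15*6.38^i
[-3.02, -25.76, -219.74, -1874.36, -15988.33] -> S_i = -3.02*8.53^i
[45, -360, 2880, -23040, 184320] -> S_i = 45*-8^i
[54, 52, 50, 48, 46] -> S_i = 54 + -2*i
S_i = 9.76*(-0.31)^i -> [9.76, -3.03, 0.94, -0.29, 0.09]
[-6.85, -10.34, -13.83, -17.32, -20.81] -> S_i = -6.85 + -3.49*i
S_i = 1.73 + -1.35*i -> [1.73, 0.38, -0.97, -2.32, -3.67]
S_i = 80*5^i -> [80, 400, 2000, 10000, 50000]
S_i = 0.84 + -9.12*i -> [0.84, -8.28, -17.4, -26.52, -35.64]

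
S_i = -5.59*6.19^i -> [-5.59, -34.6, -214.19, -1325.82, -8206.81]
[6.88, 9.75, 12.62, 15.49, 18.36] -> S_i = 6.88 + 2.87*i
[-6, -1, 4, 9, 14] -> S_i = -6 + 5*i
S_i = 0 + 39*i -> [0, 39, 78, 117, 156]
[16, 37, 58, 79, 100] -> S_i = 16 + 21*i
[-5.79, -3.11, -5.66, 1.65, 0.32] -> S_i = Random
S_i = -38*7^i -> [-38, -266, -1862, -13034, -91238]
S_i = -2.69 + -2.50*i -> [-2.69, -5.19, -7.69, -10.19, -12.69]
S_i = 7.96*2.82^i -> [7.96, 22.45, 63.3, 178.51, 503.4]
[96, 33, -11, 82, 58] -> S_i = Random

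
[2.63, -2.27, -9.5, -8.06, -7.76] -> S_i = Random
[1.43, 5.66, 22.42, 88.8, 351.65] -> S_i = 1.43*3.96^i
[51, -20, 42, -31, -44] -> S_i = Random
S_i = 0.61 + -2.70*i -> [0.61, -2.09, -4.79, -7.49, -10.19]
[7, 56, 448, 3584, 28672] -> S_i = 7*8^i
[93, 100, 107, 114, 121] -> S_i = 93 + 7*i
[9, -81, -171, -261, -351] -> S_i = 9 + -90*i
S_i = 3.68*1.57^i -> [3.68, 5.78, 9.07, 14.24, 22.36]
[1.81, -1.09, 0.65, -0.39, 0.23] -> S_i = 1.81*(-0.60)^i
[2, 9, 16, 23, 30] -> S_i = 2 + 7*i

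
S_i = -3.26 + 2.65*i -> [-3.26, -0.61, 2.04, 4.69, 7.34]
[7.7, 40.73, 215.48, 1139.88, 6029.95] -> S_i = 7.70*5.29^i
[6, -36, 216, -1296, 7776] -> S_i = 6*-6^i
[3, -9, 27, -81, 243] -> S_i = 3*-3^i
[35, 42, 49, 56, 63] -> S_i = 35 + 7*i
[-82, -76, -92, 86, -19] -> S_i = Random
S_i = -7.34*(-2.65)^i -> [-7.34, 19.45, -51.55, 136.59, -361.98]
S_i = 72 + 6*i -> [72, 78, 84, 90, 96]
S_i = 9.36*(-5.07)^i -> [9.36, -47.46, 240.6, -1219.83, 6184.54]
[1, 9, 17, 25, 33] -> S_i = 1 + 8*i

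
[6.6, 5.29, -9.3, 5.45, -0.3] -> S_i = Random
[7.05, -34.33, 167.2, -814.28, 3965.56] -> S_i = 7.05*(-4.87)^i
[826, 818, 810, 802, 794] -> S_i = 826 + -8*i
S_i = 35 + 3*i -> [35, 38, 41, 44, 47]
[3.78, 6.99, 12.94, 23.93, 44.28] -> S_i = 3.78*1.85^i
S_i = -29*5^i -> [-29, -145, -725, -3625, -18125]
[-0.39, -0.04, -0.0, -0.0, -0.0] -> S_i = -0.39*0.11^i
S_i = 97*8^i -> [97, 776, 6208, 49664, 397312]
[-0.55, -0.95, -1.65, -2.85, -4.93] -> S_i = -0.55*1.73^i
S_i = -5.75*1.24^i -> [-5.75, -7.13, -8.84, -10.96, -13.59]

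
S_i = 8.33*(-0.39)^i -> [8.33, -3.25, 1.27, -0.49, 0.19]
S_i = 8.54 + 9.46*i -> [8.54, 18.0, 27.46, 36.92, 46.38]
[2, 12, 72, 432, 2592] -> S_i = 2*6^i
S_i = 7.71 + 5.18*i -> [7.71, 12.89, 18.07, 23.25, 28.43]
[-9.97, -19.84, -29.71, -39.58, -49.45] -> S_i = -9.97 + -9.87*i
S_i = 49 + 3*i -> [49, 52, 55, 58, 61]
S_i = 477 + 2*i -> [477, 479, 481, 483, 485]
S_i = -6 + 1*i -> [-6, -5, -4, -3, -2]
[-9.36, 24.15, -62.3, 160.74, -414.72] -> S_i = -9.36*(-2.58)^i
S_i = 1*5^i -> [1, 5, 25, 125, 625]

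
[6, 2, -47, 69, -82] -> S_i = Random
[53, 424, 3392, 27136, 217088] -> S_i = 53*8^i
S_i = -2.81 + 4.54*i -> [-2.81, 1.73, 6.27, 10.81, 15.35]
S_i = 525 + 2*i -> [525, 527, 529, 531, 533]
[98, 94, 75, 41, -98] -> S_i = Random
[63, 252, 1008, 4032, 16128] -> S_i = 63*4^i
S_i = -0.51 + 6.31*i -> [-0.51, 5.8, 12.11, 18.42, 24.73]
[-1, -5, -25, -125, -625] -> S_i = -1*5^i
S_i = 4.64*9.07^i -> [4.64, 42.08, 381.71, 3462.1, 31401.26]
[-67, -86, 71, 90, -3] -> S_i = Random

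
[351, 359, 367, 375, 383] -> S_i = 351 + 8*i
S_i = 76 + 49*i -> [76, 125, 174, 223, 272]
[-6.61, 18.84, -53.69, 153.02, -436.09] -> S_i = -6.61*(-2.85)^i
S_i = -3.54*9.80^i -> [-3.54, -34.69, -339.98, -3331.82, -32651.83]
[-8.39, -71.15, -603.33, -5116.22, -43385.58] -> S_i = -8.39*8.48^i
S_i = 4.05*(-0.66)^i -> [4.05, -2.67, 1.76, -1.16, 0.77]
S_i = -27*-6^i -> [-27, 162, -972, 5832, -34992]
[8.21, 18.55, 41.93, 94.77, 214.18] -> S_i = 8.21*2.26^i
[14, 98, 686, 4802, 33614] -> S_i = 14*7^i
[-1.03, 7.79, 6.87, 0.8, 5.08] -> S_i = Random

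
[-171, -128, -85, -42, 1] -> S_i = -171 + 43*i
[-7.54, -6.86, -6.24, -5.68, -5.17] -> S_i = -7.54*0.91^i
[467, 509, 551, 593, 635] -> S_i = 467 + 42*i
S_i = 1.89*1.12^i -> [1.89, 2.12, 2.37, 2.66, 2.97]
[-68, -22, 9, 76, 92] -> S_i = Random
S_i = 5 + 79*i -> [5, 84, 163, 242, 321]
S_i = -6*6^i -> [-6, -36, -216, -1296, -7776]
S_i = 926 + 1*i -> [926, 927, 928, 929, 930]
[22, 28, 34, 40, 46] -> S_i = 22 + 6*i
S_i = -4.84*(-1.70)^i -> [-4.84, 8.23, -13.99, 23.78, -40.42]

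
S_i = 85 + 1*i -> [85, 86, 87, 88, 89]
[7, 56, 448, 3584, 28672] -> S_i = 7*8^i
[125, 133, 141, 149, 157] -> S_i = 125 + 8*i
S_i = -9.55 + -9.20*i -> [-9.55, -18.75, -27.95, -37.15, -46.35]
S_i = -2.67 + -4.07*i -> [-2.67, -6.74, -10.81, -14.88, -18.95]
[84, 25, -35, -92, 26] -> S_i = Random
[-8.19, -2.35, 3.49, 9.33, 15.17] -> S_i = -8.19 + 5.84*i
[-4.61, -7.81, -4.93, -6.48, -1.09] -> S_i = Random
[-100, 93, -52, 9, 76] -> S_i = Random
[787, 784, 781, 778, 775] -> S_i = 787 + -3*i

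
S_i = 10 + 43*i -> [10, 53, 96, 139, 182]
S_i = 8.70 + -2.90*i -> [8.7, 5.8, 2.9, 0.0, -2.9]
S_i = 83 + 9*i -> [83, 92, 101, 110, 119]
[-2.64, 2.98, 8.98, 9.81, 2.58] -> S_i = Random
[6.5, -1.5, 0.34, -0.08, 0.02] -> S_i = 6.50*(-0.23)^i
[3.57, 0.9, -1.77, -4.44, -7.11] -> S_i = 3.57 + -2.67*i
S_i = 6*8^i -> [6, 48, 384, 3072, 24576]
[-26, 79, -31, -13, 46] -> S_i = Random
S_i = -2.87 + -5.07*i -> [-2.87, -7.94, -13.01, -18.08, -23.15]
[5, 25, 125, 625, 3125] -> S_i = 5*5^i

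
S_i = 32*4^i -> [32, 128, 512, 2048, 8192]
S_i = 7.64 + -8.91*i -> [7.64, -1.27, -10.18, -19.09, -28.0]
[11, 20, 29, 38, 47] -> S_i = 11 + 9*i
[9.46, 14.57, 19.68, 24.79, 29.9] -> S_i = 9.46 + 5.11*i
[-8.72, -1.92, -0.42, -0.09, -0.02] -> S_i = -8.72*0.22^i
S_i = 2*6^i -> [2, 12, 72, 432, 2592]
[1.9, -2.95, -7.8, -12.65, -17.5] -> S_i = 1.90 + -4.85*i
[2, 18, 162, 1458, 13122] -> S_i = 2*9^i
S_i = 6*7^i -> [6, 42, 294, 2058, 14406]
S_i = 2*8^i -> [2, 16, 128, 1024, 8192]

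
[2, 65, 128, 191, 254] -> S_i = 2 + 63*i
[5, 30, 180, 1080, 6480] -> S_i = 5*6^i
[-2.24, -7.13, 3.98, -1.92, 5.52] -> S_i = Random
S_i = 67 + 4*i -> [67, 71, 75, 79, 83]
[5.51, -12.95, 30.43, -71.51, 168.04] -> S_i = 5.51*(-2.35)^i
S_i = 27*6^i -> [27, 162, 972, 5832, 34992]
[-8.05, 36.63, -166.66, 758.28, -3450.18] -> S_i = -8.05*(-4.55)^i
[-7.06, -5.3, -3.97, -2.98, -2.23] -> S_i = -7.06*0.75^i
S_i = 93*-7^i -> [93, -651, 4557, -31899, 223293]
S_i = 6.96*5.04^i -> [6.96, 35.08, 176.8, 891.05, 4490.88]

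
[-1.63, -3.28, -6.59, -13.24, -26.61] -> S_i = -1.63*2.01^i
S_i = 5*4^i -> [5, 20, 80, 320, 1280]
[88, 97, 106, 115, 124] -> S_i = 88 + 9*i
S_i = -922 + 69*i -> [-922, -853, -784, -715, -646]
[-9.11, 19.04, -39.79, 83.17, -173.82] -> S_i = -9.11*(-2.09)^i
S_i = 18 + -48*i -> [18, -30, -78, -126, -174]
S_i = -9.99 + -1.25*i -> [-9.99, -11.24, -12.49, -13.74, -14.99]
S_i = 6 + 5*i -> [6, 11, 16, 21, 26]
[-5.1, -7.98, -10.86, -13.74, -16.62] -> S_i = -5.10 + -2.88*i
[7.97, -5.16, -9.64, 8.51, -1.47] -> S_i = Random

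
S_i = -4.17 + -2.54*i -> [-4.17, -6.71, -9.25, -11.79, -14.33]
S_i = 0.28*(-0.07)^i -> [0.28, -0.02, 0.0, -0.0, 0.0]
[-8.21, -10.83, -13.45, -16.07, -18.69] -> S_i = -8.21 + -2.62*i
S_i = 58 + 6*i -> [58, 64, 70, 76, 82]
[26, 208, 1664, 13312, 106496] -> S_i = 26*8^i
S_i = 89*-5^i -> [89, -445, 2225, -11125, 55625]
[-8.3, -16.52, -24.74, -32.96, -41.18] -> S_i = -8.30 + -8.22*i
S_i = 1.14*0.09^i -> [1.14, 0.1, 0.01, 0.0, 0.0]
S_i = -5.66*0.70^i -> [-5.66, -3.96, -2.77, -1.94, -1.36]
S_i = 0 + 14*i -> [0, 14, 28, 42, 56]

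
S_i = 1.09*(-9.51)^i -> [1.09, -10.37, 98.58, -937.49, 8915.56]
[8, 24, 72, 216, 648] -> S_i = 8*3^i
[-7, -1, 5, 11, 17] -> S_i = -7 + 6*i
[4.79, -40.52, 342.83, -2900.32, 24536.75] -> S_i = 4.79*(-8.46)^i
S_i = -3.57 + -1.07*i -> [-3.57, -4.64, -5.71, -6.78, -7.85]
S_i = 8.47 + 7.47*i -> [8.47, 15.94, 23.41, 30.88, 38.35]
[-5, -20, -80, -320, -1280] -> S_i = -5*4^i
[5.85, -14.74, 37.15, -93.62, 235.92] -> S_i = 5.85*(-2.52)^i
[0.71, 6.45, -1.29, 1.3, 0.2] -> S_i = Random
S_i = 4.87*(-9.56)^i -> [4.87, -46.56, 445.09, -4255.03, 40678.09]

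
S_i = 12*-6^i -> [12, -72, 432, -2592, 15552]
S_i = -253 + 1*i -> [-253, -252, -251, -250, -249]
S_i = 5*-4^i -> [5, -20, 80, -320, 1280]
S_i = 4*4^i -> [4, 16, 64, 256, 1024]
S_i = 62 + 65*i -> [62, 127, 192, 257, 322]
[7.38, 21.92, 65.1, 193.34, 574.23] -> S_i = 7.38*2.97^i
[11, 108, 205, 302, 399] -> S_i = 11 + 97*i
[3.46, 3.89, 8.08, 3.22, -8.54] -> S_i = Random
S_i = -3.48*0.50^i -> [-3.48, -1.74, -0.87, -0.44, -0.22]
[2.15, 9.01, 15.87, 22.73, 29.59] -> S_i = 2.15 + 6.86*i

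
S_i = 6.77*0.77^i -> [6.77, 5.21, 4.01, 3.09, 2.38]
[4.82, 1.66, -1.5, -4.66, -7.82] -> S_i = 4.82 + -3.16*i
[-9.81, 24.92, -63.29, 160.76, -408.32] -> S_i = -9.81*(-2.54)^i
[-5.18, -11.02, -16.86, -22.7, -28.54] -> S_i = -5.18 + -5.84*i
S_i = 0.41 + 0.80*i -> [0.41, 1.21, 2.01, 2.81, 3.61]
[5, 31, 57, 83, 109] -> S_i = 5 + 26*i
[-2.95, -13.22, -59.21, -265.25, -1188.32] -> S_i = -2.95*4.48^i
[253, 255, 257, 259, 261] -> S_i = 253 + 2*i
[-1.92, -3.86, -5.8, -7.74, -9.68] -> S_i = -1.92 + -1.94*i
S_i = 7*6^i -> [7, 42, 252, 1512, 9072]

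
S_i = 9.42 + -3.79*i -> [9.42, 5.63, 1.84, -1.95, -5.74]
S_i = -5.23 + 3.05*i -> [-5.23, -2.18, 0.87, 3.92, 6.97]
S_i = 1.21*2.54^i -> [1.21, 3.07, 7.81, 19.83, 50.36]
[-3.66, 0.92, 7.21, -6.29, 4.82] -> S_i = Random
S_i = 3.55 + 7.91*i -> [3.55, 11.46, 19.37, 27.28, 35.19]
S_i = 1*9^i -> [1, 9, 81, 729, 6561]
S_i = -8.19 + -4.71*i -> [-8.19, -12.9, -17.61, -22.32, -27.03]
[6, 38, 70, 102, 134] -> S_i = 6 + 32*i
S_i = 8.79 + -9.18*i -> [8.79, -0.39, -9.57, -18.75, -27.93]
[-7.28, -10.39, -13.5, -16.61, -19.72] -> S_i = -7.28 + -3.11*i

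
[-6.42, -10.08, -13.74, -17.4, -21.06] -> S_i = -6.42 + -3.66*i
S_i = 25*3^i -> [25, 75, 225, 675, 2025]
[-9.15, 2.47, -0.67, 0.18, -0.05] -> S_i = -9.15*(-0.27)^i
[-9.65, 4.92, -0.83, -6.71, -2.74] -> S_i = Random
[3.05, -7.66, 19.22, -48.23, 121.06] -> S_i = 3.05*(-2.51)^i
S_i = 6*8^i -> [6, 48, 384, 3072, 24576]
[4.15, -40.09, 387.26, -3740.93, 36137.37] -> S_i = 4.15*(-9.66)^i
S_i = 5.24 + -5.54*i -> [5.24, -0.3, -5.84, -11.38, -16.92]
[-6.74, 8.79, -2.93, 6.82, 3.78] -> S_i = Random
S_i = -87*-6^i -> [-87, 522, -3132, 18792, -112752]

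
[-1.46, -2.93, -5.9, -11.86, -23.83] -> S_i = -1.46*2.01^i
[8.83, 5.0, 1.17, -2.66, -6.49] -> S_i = 8.83 + -3.83*i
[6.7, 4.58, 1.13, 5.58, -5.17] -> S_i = Random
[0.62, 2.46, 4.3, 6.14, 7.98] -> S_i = 0.62 + 1.84*i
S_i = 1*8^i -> [1, 8, 64, 512, 4096]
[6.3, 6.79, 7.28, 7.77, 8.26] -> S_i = 6.30 + 0.49*i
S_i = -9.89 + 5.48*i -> [-9.89, -4.41, 1.07, 6.55, 12.03]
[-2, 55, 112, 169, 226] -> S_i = -2 + 57*i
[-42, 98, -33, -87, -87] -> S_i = Random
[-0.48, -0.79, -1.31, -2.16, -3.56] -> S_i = -0.48*1.65^i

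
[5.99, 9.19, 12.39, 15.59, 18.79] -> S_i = 5.99 + 3.20*i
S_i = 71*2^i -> [71, 142, 284, 568, 1136]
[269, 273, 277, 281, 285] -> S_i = 269 + 4*i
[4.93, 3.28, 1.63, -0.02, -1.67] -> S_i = 4.93 + -1.65*i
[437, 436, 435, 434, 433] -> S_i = 437 + -1*i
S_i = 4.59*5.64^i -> [4.59, 25.89, 146.01, 823.47, 4644.39]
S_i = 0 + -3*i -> [0, -3, -6, -9, -12]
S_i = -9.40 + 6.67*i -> [-9.4, -2.73, 3.94, 10.61, 17.28]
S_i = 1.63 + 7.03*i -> [1.63, 8.66, 15.69, 22.72, 29.75]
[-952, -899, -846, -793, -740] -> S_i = -952 + 53*i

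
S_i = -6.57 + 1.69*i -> [-6.57, -4.88, -3.19, -1.5, 0.19]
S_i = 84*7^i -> [84, 588, 4116, 28812, 201684]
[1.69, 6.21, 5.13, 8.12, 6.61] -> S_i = Random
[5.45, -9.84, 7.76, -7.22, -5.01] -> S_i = Random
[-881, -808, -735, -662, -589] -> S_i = -881 + 73*i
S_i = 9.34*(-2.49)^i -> [9.34, -23.26, 57.91, -144.19, 359.04]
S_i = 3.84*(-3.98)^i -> [3.84, -15.28, 60.83, -242.09, 963.53]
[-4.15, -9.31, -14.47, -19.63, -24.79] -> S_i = -4.15 + -5.16*i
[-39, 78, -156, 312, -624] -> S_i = -39*-2^i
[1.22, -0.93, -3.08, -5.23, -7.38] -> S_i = 1.22 + -2.15*i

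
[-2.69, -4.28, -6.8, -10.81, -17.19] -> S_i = -2.69*1.59^i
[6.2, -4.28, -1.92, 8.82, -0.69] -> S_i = Random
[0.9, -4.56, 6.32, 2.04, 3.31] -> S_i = Random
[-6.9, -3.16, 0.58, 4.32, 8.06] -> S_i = -6.90 + 3.74*i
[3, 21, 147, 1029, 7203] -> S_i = 3*7^i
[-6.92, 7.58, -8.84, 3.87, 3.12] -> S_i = Random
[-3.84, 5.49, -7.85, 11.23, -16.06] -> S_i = -3.84*(-1.43)^i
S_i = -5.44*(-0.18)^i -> [-5.44, 0.98, -0.18, 0.03, -0.01]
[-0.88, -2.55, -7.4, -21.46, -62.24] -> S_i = -0.88*2.90^i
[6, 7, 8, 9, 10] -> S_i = 6 + 1*i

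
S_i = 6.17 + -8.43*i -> [6.17, -2.26, -10.69, -19.12, -27.55]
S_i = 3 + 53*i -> [3, 56, 109, 162, 215]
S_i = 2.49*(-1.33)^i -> [2.49, -3.31, 4.4, -5.86, 7.79]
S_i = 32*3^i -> [32, 96, 288, 864, 2592]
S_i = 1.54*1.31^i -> [1.54, 2.02, 2.64, 3.46, 4.54]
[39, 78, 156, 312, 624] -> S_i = 39*2^i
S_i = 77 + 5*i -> [77, 82, 87, 92, 97]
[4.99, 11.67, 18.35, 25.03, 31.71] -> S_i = 4.99 + 6.68*i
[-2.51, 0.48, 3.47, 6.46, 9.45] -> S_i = -2.51 + 2.99*i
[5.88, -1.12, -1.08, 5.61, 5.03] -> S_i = Random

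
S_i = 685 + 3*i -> [685, 688, 691, 694, 697]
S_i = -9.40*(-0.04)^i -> [-9.4, 0.38, -0.02, 0.0, -0.0]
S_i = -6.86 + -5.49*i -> [-6.86, -12.35, -17.84, -23.33, -28.82]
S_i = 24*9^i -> [24, 216, 1944, 17496, 157464]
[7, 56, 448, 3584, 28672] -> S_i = 7*8^i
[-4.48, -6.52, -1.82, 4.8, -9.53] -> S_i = Random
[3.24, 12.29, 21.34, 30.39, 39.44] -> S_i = 3.24 + 9.05*i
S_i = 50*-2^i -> [50, -100, 200, -400, 800]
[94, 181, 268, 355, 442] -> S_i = 94 + 87*i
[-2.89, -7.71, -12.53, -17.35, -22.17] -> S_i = -2.89 + -4.82*i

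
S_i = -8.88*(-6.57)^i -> [-8.88, 58.34, -383.3, 2518.31, -16545.29]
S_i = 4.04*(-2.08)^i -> [4.04, -8.4, 17.48, -36.36, 75.62]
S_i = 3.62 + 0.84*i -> [3.62, 4.46, 5.3, 6.14, 6.98]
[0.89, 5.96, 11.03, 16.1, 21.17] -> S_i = 0.89 + 5.07*i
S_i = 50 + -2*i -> [50, 48, 46, 44, 42]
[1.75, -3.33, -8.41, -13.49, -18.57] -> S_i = 1.75 + -5.08*i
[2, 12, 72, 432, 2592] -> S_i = 2*6^i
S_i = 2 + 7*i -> [2, 9, 16, 23, 30]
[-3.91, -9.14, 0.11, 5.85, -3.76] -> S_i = Random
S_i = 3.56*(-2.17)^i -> [3.56, -7.73, 16.76, -36.38, 78.94]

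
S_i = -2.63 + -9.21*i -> [-2.63, -11.84, -21.05, -30.26, -39.47]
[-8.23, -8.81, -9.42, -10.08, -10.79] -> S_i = -8.23*1.07^i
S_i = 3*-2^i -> [3, -6, 12, -24, 48]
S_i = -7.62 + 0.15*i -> [-7.62, -7.47, -7.32, -7.17, -7.02]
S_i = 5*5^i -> [5, 25, 125, 625, 3125]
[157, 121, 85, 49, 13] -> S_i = 157 + -36*i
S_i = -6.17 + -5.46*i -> [-6.17, -11.63, -17.09, -22.55, -28.01]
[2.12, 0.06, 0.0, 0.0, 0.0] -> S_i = 2.12*0.03^i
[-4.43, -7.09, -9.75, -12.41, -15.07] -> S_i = -4.43 + -2.66*i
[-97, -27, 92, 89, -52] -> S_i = Random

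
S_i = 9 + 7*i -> [9, 16, 23, 30, 37]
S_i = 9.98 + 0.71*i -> [9.98, 10.69, 11.4, 12.11, 12.82]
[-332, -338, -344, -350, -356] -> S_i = -332 + -6*i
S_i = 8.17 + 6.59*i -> [8.17, 14.76, 21.35, 27.94, 34.53]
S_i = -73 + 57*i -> [-73, -16, 41, 98, 155]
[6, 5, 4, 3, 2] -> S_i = 6 + -1*i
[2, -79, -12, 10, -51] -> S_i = Random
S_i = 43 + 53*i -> [43, 96, 149, 202, 255]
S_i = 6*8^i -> [6, 48, 384, 3072, 24576]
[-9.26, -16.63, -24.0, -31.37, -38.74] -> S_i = -9.26 + -7.37*i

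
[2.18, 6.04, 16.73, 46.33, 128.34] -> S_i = 2.18*2.77^i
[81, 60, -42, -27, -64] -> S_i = Random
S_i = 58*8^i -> [58, 464, 3712, 29696, 237568]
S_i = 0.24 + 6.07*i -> [0.24, 6.31, 12.38, 18.45, 24.52]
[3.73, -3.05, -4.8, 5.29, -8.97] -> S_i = Random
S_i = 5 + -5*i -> [5, 0, -5, -10, -15]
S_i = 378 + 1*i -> [378, 379, 380, 381, 382]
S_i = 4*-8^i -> [4, -32, 256, -2048, 16384]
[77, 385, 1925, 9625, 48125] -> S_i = 77*5^i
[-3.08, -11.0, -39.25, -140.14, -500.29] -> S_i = -3.08*3.57^i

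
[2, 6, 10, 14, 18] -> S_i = 2 + 4*i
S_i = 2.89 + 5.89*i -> [2.89, 8.78, 14.67, 20.56, 26.45]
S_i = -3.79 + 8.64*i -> [-3.79, 4.85, 13.49, 22.13, 30.77]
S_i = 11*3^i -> [11, 33, 99, 297, 891]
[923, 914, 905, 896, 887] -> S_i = 923 + -9*i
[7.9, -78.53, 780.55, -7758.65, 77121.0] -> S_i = 7.90*(-9.94)^i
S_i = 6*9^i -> [6, 54, 486, 4374, 39366]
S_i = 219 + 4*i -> [219, 223, 227, 231, 235]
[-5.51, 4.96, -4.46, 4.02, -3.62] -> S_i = -5.51*(-0.90)^i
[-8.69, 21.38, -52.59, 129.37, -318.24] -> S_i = -8.69*(-2.46)^i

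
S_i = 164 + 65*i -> [164, 229, 294, 359, 424]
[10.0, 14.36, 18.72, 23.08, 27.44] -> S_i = 10.00 + 4.36*i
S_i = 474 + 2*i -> [474, 476, 478, 480, 482]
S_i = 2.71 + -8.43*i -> [2.71, -5.72, -14.15, -22.58, -31.01]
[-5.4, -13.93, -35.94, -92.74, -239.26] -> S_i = -5.40*2.58^i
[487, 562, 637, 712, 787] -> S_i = 487 + 75*i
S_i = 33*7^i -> [33, 231, 1617, 11319, 79233]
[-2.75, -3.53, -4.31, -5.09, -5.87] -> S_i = -2.75 + -0.78*i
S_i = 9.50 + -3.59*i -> [9.5, 5.91, 2.32, -1.27, -4.86]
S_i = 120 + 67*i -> [120, 187, 254, 321, 388]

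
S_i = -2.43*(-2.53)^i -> [-2.43, 6.15, -15.55, 39.35, -99.56]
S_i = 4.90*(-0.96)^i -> [4.9, -4.7, 4.52, -4.34, 4.16]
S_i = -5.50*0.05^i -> [-5.5, -0.28, -0.01, -0.0, -0.0]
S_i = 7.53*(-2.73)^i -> [7.53, -20.56, 56.12, -153.21, 418.26]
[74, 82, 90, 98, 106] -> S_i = 74 + 8*i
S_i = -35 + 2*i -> [-35, -33, -31, -29, -27]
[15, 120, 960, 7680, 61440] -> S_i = 15*8^i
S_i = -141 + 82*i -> [-141, -59, 23, 105, 187]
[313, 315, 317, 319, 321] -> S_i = 313 + 2*i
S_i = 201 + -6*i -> [201, 195, 189, 183, 177]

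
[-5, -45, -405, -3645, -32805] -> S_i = -5*9^i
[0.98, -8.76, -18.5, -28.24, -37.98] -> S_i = 0.98 + -9.74*i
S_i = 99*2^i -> [99, 198, 396, 792, 1584]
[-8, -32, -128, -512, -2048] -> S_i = -8*4^i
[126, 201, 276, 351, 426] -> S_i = 126 + 75*i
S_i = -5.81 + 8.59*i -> [-5.81, 2.78, 11.37, 19.96, 28.55]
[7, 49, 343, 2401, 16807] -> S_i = 7*7^i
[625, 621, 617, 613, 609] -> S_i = 625 + -4*i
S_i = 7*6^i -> [7, 42, 252, 1512, 9072]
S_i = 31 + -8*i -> [31, 23, 15, 7, -1]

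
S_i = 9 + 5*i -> [9, 14, 19, 24, 29]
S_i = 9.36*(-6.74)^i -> [9.36, -63.09, 425.2, -2865.86, 19315.92]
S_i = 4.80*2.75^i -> [4.8, 13.2, 36.3, 99.82, 274.52]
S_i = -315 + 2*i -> [-315, -313, -311, -309, -307]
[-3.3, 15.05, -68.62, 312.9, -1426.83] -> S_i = -3.30*(-4.56)^i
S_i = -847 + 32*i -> [-847, -815, -783, -751, -719]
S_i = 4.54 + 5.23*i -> [4.54, 9.77, 15.0, 20.23, 25.46]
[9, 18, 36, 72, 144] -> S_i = 9*2^i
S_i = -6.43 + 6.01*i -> [-6.43, -0.42, 5.59, 11.6, 17.61]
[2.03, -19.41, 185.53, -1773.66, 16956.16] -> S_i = 2.03*(-9.56)^i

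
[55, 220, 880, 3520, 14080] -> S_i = 55*4^i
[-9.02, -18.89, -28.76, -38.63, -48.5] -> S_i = -9.02 + -9.87*i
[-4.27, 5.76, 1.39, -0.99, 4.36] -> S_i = Random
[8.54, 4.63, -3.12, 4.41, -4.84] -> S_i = Random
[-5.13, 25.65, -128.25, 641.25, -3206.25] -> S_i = -5.13*(-5.00)^i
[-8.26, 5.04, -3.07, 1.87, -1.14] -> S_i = -8.26*(-0.61)^i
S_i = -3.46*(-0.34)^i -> [-3.46, 1.18, -0.4, 0.14, -0.05]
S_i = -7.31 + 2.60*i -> [-7.31, -4.71, -2.11, 0.49, 3.09]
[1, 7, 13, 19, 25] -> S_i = 1 + 6*i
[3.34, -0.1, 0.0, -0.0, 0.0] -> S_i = 3.34*(-0.03)^i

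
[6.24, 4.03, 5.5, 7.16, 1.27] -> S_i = Random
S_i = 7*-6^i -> [7, -42, 252, -1512, 9072]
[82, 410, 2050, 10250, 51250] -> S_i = 82*5^i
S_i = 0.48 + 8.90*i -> [0.48, 9.38, 18.28, 27.18, 36.08]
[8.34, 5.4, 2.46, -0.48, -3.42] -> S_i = 8.34 + -2.94*i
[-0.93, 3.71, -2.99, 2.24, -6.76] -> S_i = Random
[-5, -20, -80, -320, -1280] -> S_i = -5*4^i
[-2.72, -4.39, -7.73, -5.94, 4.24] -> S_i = Random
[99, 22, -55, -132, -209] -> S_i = 99 + -77*i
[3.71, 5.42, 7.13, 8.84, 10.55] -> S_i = 3.71 + 1.71*i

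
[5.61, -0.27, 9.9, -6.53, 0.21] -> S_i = Random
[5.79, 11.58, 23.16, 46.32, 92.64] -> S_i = 5.79*2.00^i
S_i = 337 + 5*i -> [337, 342, 347, 352, 357]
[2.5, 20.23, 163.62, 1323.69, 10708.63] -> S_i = 2.50*8.09^i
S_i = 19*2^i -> [19, 38, 76, 152, 304]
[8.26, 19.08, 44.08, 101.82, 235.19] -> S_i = 8.26*2.31^i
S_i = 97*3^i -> [97, 291, 873, 2619, 7857]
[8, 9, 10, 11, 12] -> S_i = 8 + 1*i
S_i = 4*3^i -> [4, 12, 36, 108, 324]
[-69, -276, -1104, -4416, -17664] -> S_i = -69*4^i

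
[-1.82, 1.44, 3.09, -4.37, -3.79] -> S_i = Random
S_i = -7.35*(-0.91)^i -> [-7.35, 6.69, -6.09, 5.54, -5.04]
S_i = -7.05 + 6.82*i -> [-7.05, -0.23, 6.59, 13.41, 20.23]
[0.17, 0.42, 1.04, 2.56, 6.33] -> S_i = 0.17*2.47^i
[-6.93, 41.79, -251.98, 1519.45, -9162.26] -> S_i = -6.93*(-6.03)^i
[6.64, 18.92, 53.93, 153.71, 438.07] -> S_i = 6.64*2.85^i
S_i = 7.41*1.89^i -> [7.41, 14.0, 26.47, 50.03, 94.55]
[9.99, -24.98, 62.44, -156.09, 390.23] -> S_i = 9.99*(-2.50)^i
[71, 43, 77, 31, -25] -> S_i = Random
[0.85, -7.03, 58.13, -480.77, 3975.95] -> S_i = 0.85*(-8.27)^i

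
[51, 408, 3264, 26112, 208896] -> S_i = 51*8^i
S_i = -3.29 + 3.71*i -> [-3.29, 0.42, 4.13, 7.84, 11.55]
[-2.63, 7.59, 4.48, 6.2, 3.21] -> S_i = Random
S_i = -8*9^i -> [-8, -72, -648, -5832, -52488]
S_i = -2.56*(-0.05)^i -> [-2.56, 0.13, -0.01, 0.0, -0.0]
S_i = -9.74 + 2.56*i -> [-9.74, -7.18, -4.62, -2.06, 0.5]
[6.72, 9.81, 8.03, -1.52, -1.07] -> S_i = Random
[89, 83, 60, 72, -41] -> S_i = Random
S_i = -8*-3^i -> [-8, 24, -72, 216, -648]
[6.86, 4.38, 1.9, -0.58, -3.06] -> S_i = 6.86 + -2.48*i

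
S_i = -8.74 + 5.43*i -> [-8.74, -3.31, 2.12, 7.55, 12.98]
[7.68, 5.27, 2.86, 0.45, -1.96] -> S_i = 7.68 + -2.41*i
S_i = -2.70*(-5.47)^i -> [-2.7, 14.77, -80.79, 441.9, -2417.2]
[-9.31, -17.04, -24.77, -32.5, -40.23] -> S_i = -9.31 + -7.73*i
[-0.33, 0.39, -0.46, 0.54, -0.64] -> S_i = -0.33*(-1.18)^i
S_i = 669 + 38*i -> [669, 707, 745, 783, 821]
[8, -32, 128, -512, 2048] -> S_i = 8*-4^i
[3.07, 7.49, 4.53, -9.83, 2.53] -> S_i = Random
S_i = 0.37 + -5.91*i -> [0.37, -5.54, -11.45, -17.36, -23.27]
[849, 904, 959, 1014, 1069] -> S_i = 849 + 55*i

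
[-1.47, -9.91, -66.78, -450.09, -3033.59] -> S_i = -1.47*6.74^i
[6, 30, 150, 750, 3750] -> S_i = 6*5^i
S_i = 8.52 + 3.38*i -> [8.52, 11.9, 15.28, 18.66, 22.04]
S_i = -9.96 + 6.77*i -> [-9.96, -3.19, 3.58, 10.35, 17.12]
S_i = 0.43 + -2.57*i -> [0.43, -2.14, -4.71, -7.28, -9.85]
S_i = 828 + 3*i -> [828, 831, 834, 837, 840]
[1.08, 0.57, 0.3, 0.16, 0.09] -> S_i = 1.08*0.53^i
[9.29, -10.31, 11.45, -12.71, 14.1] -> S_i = 9.29*(-1.11)^i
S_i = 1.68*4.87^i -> [1.68, 8.18, 39.84, 194.04, 944.99]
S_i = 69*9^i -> [69, 621, 5589, 50301, 452709]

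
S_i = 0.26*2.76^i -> [0.26, 0.72, 1.98, 5.47, 15.09]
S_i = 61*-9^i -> [61, -549, 4941, -44469, 400221]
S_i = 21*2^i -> [21, 42, 84, 168, 336]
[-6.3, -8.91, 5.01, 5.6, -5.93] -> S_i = Random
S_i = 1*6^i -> [1, 6, 36, 216, 1296]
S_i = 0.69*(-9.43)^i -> [0.69, -6.51, 61.36, -578.61, 5456.27]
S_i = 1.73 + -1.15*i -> [1.73, 0.58, -0.57, -1.72, -2.87]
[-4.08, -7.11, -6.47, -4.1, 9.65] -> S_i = Random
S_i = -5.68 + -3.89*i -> [-5.68, -9.57, -13.46, -17.35, -21.24]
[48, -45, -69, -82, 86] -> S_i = Random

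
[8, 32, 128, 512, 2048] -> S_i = 8*4^i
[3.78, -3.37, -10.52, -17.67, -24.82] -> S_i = 3.78 + -7.15*i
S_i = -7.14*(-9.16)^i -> [-7.14, 65.4, -599.09, 5487.63, -50266.67]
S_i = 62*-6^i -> [62, -372, 2232, -13392, 80352]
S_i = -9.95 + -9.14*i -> [-9.95, -19.09, -28.23, -37.37, -46.51]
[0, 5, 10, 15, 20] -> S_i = 0 + 5*i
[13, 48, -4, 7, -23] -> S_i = Random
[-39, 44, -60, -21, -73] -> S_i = Random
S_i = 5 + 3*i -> [5, 8, 11, 14, 17]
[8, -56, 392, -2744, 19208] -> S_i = 8*-7^i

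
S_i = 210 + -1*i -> [210, 209, 208, 207, 206]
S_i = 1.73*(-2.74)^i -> [1.73, -4.74, 12.99, -35.59, 97.51]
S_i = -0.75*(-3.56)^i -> [-0.75, 2.67, -9.51, 33.84, -120.47]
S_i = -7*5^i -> [-7, -35, -175, -875, -4375]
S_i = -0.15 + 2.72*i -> [-0.15, 2.57, 5.29, 8.01, 10.73]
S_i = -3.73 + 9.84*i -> [-3.73, 6.11, 15.95, 25.79, 35.63]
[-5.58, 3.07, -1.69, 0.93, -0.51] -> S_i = -5.58*(-0.55)^i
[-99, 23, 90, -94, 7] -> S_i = Random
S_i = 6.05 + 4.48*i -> [6.05, 10.53, 15.01, 19.49, 23.97]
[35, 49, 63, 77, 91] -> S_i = 35 + 14*i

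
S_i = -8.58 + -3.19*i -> [-8.58, -11.77, -14.96, -18.15, -21.34]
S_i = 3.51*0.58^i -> [3.51, 2.04, 1.18, 0.68, 0.4]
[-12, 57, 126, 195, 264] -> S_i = -12 + 69*i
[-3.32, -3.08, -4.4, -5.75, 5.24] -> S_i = Random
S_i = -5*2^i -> [-5, -10, -20, -40, -80]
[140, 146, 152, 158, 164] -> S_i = 140 + 6*i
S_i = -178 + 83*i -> [-178, -95, -12, 71, 154]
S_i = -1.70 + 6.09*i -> [-1.7, 4.39, 10.48, 16.57, 22.66]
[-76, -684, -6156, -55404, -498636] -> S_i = -76*9^i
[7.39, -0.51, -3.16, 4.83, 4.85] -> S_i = Random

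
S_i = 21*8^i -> [21, 168, 1344, 10752, 86016]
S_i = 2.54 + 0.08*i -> [2.54, 2.62, 2.7, 2.78, 2.86]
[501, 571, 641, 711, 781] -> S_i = 501 + 70*i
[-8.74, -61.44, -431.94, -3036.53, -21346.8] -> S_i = -8.74*7.03^i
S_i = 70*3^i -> [70, 210, 630, 1890, 5670]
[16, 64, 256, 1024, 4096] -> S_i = 16*4^i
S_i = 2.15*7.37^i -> [2.15, 15.85, 116.78, 860.68, 6343.2]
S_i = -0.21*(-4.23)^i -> [-0.21, 0.89, -3.76, 15.89, -67.23]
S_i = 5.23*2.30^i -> [5.23, 12.03, 27.67, 63.63, 146.36]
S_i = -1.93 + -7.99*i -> [-1.93, -9.92, -17.91, -25.9, -33.89]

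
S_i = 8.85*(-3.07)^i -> [8.85, -27.17, 83.41, -256.07, 786.13]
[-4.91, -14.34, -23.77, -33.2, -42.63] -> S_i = -4.91 + -9.43*i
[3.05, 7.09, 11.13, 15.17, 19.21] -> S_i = 3.05 + 4.04*i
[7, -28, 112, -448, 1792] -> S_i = 7*-4^i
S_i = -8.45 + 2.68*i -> [-8.45, -5.77, -3.09, -0.41, 2.27]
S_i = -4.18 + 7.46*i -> [-4.18, 3.28, 10.74, 18.2, 25.66]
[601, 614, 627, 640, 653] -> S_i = 601 + 13*i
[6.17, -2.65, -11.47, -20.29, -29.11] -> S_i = 6.17 + -8.82*i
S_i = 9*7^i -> [9, 63, 441, 3087, 21609]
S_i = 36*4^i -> [36, 144, 576, 2304, 9216]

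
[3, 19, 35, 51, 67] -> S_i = 3 + 16*i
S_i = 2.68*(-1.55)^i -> [2.68, -4.15, 6.44, -9.98, 15.47]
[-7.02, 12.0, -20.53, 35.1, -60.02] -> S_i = -7.02*(-1.71)^i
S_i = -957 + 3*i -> [-957, -954, -951, -948, -945]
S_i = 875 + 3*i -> [875, 878, 881, 884, 887]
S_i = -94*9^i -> [-94, -846, -7614, -68526, -616734]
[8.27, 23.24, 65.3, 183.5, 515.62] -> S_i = 8.27*2.81^i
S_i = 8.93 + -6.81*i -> [8.93, 2.12, -4.69, -11.5, -18.31]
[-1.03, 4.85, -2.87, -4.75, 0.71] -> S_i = Random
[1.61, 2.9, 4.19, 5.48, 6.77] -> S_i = 1.61 + 1.29*i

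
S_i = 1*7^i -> [1, 7, 49, 343, 2401]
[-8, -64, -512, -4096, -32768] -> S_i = -8*8^i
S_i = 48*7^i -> [48, 336, 2352, 16464, 115248]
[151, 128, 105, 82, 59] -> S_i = 151 + -23*i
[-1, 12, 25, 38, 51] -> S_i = -1 + 13*i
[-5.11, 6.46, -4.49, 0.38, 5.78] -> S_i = Random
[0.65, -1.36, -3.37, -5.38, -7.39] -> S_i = 0.65 + -2.01*i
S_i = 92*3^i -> [92, 276, 828, 2484, 7452]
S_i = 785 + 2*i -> [785, 787, 789, 791, 793]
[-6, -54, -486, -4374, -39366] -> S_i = -6*9^i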